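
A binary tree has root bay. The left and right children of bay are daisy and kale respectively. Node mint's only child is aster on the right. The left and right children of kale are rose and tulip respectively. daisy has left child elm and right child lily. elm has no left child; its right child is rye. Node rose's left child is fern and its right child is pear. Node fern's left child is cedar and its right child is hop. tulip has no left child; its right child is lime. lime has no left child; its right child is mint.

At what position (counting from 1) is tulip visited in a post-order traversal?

13

Post-order visits the left subtree, then the right subtree, then the node.
At bay: go left to daisy.
  At daisy: go left to elm.
    At elm: no left child.
    At elm: go right to rye.
      rye is a leaf — visit rye.
    Visit elm.
  At daisy: go right to lily.
    lily is a leaf — visit lily.
  Visit daisy.
At bay: go right to kale.
  At kale: go left to rose.
    At rose: go left to fern.
      At fern: go left to cedar.
        cedar is a leaf — visit cedar.
      At fern: go right to hop.
        hop is a leaf — visit hop.
      Visit fern.
    At rose: go right to pear.
      pear is a leaf — visit pear.
    Visit rose.
  At kale: go right to tulip.
    At tulip: no left child.
    At tulip: go right to lime.
      At lime: no left child.
      At lime: go right to mint.
        At mint: no left child.
        At mint: go right to aster.
          aster is a leaf — visit aster.
        Visit mint.
      Visit lime.
    Visit tulip.
  Visit kale.
Visit bay.
Full post-order sequence: rye, elm, lily, daisy, cedar, hop, fern, pear, rose, aster, mint, lime, tulip, kale, bay.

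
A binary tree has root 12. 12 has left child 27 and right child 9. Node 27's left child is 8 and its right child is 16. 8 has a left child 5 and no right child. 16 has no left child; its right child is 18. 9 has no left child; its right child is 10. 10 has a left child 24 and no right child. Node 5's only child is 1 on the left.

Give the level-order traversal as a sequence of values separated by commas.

12, 27, 9, 8, 16, 10, 5, 18, 24, 1

Level-order visits nodes level by level from the root, left to right within each level.
Level 0: 12
Level 1: 27, 9
Level 2: 8, 16, 10
Level 3: 5, 18, 24
Level 4: 1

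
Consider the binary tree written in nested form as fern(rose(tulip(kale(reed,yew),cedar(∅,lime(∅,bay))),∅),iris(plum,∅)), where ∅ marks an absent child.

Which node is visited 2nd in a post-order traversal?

Post-order visits the left subtree, then the right subtree, then the node.
At fern: go left to rose.
  At rose: go left to tulip.
    At tulip: go left to kale.
      At kale: go left to reed.
        reed is a leaf — visit reed.
      At kale: go right to yew.
        yew is a leaf — visit yew.
      Visit kale.
    At tulip: go right to cedar.
      At cedar: no left child.
      At cedar: go right to lime.
        At lime: no left child.
        At lime: go right to bay.
          bay is a leaf — visit bay.
        Visit lime.
      Visit cedar.
    Visit tulip.
  At rose: no right child.
  Visit rose.
At fern: go right to iris.
  At iris: go left to plum.
    plum is a leaf — visit plum.
  At iris: no right child.
  Visit iris.
Visit fern.
Full post-order sequence: reed, yew, kale, bay, lime, cedar, tulip, rose, plum, iris, fern.

yew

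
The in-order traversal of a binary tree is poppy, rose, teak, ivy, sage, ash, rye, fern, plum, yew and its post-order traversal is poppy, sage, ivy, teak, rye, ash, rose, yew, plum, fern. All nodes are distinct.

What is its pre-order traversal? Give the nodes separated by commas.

The last element of post-order is the root; it splits in-order into left and right subtrees.
Root fern: left subtree has 7 nodes {poppy, rose, teak, ivy, sage, ash, rye}, right has 2 {plum, yew}.
  Root rose: left subtree has 1 node {poppy}, right has 5 {teak, ivy, sage, ash, rye}.
    Root ash: left subtree has 3 nodes {teak, ivy, sage}, right has 1 {rye}.
      Root teak: left subtree has 0 nodes { }, right has 2 {ivy, sage}.
        Root ivy: left subtree has 0 nodes { }, right has 1 {sage}.
  Root plum: left subtree has 0 nodes { }, right has 1 {yew}.

fern, rose, poppy, ash, teak, ivy, sage, rye, plum, yew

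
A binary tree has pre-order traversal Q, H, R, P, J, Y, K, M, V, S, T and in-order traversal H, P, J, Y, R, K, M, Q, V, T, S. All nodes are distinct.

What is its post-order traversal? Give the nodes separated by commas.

The first element of pre-order is the root; it splits in-order into left and right subtrees.
Root Q: left subtree has 7 nodes {H, P, J, Y, R, K, M}, right has 3 {V, T, S}.
  Root H: left subtree has 0 nodes { }, right has 6 {P, J, Y, R, K, M}.
    Root R: left subtree has 3 nodes {P, J, Y}, right has 2 {K, M}.
      Root P: left subtree has 0 nodes { }, right has 2 {J, Y}.
        Root J: left subtree has 0 nodes { }, right has 1 {Y}.
      Root K: left subtree has 0 nodes { }, right has 1 {M}.
  Root V: left subtree has 0 nodes { }, right has 2 {T, S}.
    Root S: left subtree has 1 node {T}, right has 0 { }.

Y, J, P, M, K, R, H, T, S, V, Q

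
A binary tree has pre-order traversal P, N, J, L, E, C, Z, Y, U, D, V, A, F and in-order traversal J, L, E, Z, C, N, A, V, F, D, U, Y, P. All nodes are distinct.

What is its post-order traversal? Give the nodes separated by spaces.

Z C E L J A F V D U Y N P

The first element of pre-order is the root; it splits in-order into left and right subtrees.
Root P: left subtree has 12 nodes {J, L, E, Z, C, N, A, V, F, D, U, Y}, right has 0 { }.
  Root N: left subtree has 5 nodes {J, L, E, Z, C}, right has 6 {A, V, F, D, U, Y}.
    Root J: left subtree has 0 nodes { }, right has 4 {L, E, Z, C}.
      Root L: left subtree has 0 nodes { }, right has 3 {E, Z, C}.
        Root E: left subtree has 0 nodes { }, right has 2 {Z, C}.
          Root C: left subtree has 1 node {Z}, right has 0 { }.
    Root Y: left subtree has 5 nodes {A, V, F, D, U}, right has 0 { }.
      Root U: left subtree has 4 nodes {A, V, F, D}, right has 0 { }.
        Root D: left subtree has 3 nodes {A, V, F}, right has 0 { }.
          Root V: left subtree has 1 node {A}, right has 1 {F}.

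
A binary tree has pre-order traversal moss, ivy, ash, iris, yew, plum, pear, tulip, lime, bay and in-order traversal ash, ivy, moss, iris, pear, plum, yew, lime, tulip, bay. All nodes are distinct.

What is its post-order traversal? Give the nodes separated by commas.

ash, ivy, pear, plum, lime, bay, tulip, yew, iris, moss

The first element of pre-order is the root; it splits in-order into left and right subtrees.
Root moss: left subtree has 2 nodes {ash, ivy}, right has 7 {iris, pear, plum, yew, lime, tulip, bay}.
  Root ivy: left subtree has 1 node {ash}, right has 0 { }.
  Root iris: left subtree has 0 nodes { }, right has 6 {pear, plum, yew, lime, tulip, bay}.
    Root yew: left subtree has 2 nodes {pear, plum}, right has 3 {lime, tulip, bay}.
      Root plum: left subtree has 1 node {pear}, right has 0 { }.
      Root tulip: left subtree has 1 node {lime}, right has 1 {bay}.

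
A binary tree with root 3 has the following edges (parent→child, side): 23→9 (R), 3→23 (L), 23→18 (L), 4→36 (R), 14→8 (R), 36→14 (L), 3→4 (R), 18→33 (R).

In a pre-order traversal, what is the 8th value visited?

Pre-order visits the node, then its left subtree, then its right subtree.
Visit 3.
At 3: go left to 23.
  Visit 23.
  At 23: go left to 18.
    Visit 18.
    At 18: no left child.
    At 18: go right to 33.
      33 is a leaf — visit 33.
  At 23: go right to 9.
    9 is a leaf — visit 9.
At 3: go right to 4.
  Visit 4.
  At 4: no left child.
  At 4: go right to 36.
    Visit 36.
    At 36: go left to 14.
      Visit 14.
      At 14: no left child.
      At 14: go right to 8.
        8 is a leaf — visit 8.
    At 36: no right child.
Full pre-order sequence: 3, 23, 18, 33, 9, 4, 36, 14, 8.

14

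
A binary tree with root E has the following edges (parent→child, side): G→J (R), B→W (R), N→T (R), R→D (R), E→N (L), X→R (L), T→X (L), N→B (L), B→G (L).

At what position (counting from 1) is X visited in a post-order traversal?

Post-order visits the left subtree, then the right subtree, then the node.
At E: go left to N.
  At N: go left to B.
    At B: go left to G.
      At G: no left child.
      At G: go right to J.
        J is a leaf — visit J.
      Visit G.
    At B: go right to W.
      W is a leaf — visit W.
    Visit B.
  At N: go right to T.
    At T: go left to X.
      At X: go left to R.
        At R: no left child.
        At R: go right to D.
          D is a leaf — visit D.
        Visit R.
      At X: no right child.
      Visit X.
    At T: no right child.
    Visit T.
  Visit N.
At E: no right child.
Visit E.
Full post-order sequence: J, G, W, B, D, R, X, T, N, E.

7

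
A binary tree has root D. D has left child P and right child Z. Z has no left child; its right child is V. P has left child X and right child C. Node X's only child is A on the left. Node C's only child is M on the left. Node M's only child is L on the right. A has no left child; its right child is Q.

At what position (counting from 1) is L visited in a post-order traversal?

Post-order visits the left subtree, then the right subtree, then the node.
At D: go left to P.
  At P: go left to X.
    At X: go left to A.
      At A: no left child.
      At A: go right to Q.
        Q is a leaf — visit Q.
      Visit A.
    At X: no right child.
    Visit X.
  At P: go right to C.
    At C: go left to M.
      At M: no left child.
      At M: go right to L.
        L is a leaf — visit L.
      Visit M.
    At C: no right child.
    Visit C.
  Visit P.
At D: go right to Z.
  At Z: no left child.
  At Z: go right to V.
    V is a leaf — visit V.
  Visit Z.
Visit D.
Full post-order sequence: Q, A, X, L, M, C, P, V, Z, D.

4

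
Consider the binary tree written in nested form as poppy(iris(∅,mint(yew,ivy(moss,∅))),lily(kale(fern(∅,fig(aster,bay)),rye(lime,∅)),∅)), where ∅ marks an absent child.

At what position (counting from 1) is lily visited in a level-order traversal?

Level-order visits nodes level by level from the root, left to right within each level.
Level 0: poppy
Level 1: iris, lily
Level 2: mint, kale
Level 3: yew, ivy, fern, rye
Level 4: moss, fig, lime
Level 5: aster, bay
Full level-order sequence: poppy, iris, lily, mint, kale, yew, ivy, fern, rye, moss, fig, lime, aster, bay.

3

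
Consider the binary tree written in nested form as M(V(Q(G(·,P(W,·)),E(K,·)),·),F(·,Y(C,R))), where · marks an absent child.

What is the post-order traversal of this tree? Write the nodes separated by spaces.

W P G K E Q V C R Y F M

Post-order visits the left subtree, then the right subtree, then the node.
At M: go left to V.
  At V: go left to Q.
    At Q: go left to G.
      At G: no left child.
      At G: go right to P.
        At P: go left to W.
          W is a leaf — visit W.
        At P: no right child.
        Visit P.
      Visit G.
    At Q: go right to E.
      At E: go left to K.
        K is a leaf — visit K.
      At E: no right child.
      Visit E.
    Visit Q.
  At V: no right child.
  Visit V.
At M: go right to F.
  At F: no left child.
  At F: go right to Y.
    At Y: go left to C.
      C is a leaf — visit C.
    At Y: go right to R.
      R is a leaf — visit R.
    Visit Y.
  Visit F.
Visit M.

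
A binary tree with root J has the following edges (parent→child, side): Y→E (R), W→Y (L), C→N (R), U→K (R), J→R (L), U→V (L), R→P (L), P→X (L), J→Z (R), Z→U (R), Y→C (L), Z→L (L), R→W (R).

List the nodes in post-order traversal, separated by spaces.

X P N C E Y W R L V K U Z J

Post-order visits the left subtree, then the right subtree, then the node.
At J: go left to R.
  At R: go left to P.
    At P: go left to X.
      X is a leaf — visit X.
    At P: no right child.
    Visit P.
  At R: go right to W.
    At W: go left to Y.
      At Y: go left to C.
        At C: no left child.
        At C: go right to N.
          N is a leaf — visit N.
        Visit C.
      At Y: go right to E.
        E is a leaf — visit E.
      Visit Y.
    At W: no right child.
    Visit W.
  Visit R.
At J: go right to Z.
  At Z: go left to L.
    L is a leaf — visit L.
  At Z: go right to U.
    At U: go left to V.
      V is a leaf — visit V.
    At U: go right to K.
      K is a leaf — visit K.
    Visit U.
  Visit Z.
Visit J.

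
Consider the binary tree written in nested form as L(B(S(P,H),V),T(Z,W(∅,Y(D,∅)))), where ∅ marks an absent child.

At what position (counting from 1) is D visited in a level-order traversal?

11

Level-order visits nodes level by level from the root, left to right within each level.
Level 0: L
Level 1: B, T
Level 2: S, V, Z, W
Level 3: P, H, Y
Level 4: D
Full level-order sequence: L, B, T, S, V, Z, W, P, H, Y, D.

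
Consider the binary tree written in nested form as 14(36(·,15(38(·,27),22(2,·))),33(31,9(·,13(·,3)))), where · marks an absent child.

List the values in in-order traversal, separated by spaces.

In-order visits the left subtree, then the node, then the right subtree.
At 14: go left to 36.
  At 36: no left child.
  Visit 36.
  At 36: go right to 15.
    At 15: go left to 38.
      At 38: no left child.
      Visit 38.
      At 38: go right to 27.
        27 is a leaf — visit 27.
    Visit 15.
    At 15: go right to 22.
      At 22: go left to 2.
        2 is a leaf — visit 2.
      Visit 22.
      At 22: no right child.
Visit 14.
At 14: go right to 33.
  At 33: go left to 31.
    31 is a leaf — visit 31.
  Visit 33.
  At 33: go right to 9.
    At 9: no left child.
    Visit 9.
    At 9: go right to 13.
      At 13: no left child.
      Visit 13.
      At 13: go right to 3.
        3 is a leaf — visit 3.

36 38 27 15 2 22 14 31 33 9 13 3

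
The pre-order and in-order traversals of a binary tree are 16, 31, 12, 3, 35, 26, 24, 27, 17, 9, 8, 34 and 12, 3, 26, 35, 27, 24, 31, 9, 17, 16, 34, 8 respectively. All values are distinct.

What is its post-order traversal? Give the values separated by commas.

The first element of pre-order is the root; it splits in-order into left and right subtrees.
Root 16: left subtree has 9 nodes {12, 3, 26, 35, 27, 24, 31, 9, 17}, right has 2 {34, 8}.
  Root 31: left subtree has 6 nodes {12, 3, 26, 35, 27, 24}, right has 2 {9, 17}.
    Root 12: left subtree has 0 nodes { }, right has 5 {3, 26, 35, 27, 24}.
      Root 3: left subtree has 0 nodes { }, right has 4 {26, 35, 27, 24}.
        Root 35: left subtree has 1 node {26}, right has 2 {27, 24}.
          Root 24: left subtree has 1 node {27}, right has 0 { }.
    Root 17: left subtree has 1 node {9}, right has 0 { }.
  Root 8: left subtree has 1 node {34}, right has 0 { }.

26, 27, 24, 35, 3, 12, 9, 17, 31, 34, 8, 16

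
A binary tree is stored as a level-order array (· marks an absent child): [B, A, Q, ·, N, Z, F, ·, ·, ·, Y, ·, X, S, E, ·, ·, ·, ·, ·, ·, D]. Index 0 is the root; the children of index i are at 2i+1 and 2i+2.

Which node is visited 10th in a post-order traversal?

Q

Post-order visits the left subtree, then the right subtree, then the node.
At B: go left to A.
  At A: no left child.
  At A: go right to N.
    At N: no left child.
    At N: go right to Y.
      At Y: go left to D.
        D is a leaf — visit D.
      At Y: no right child.
      Visit Y.
    Visit N.
  Visit A.
At B: go right to Q.
  At Q: go left to Z.
    At Z: no left child.
    At Z: go right to X.
      X is a leaf — visit X.
    Visit Z.
  At Q: go right to F.
    At F: go left to S.
      S is a leaf — visit S.
    At F: go right to E.
      E is a leaf — visit E.
    Visit F.
  Visit Q.
Visit B.
Full post-order sequence: D, Y, N, A, X, Z, S, E, F, Q, B.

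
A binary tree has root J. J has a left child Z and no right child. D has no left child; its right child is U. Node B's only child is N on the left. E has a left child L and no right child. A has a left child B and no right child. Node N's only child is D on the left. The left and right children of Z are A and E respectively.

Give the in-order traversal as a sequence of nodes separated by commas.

In-order visits the left subtree, then the node, then the right subtree.
At J: go left to Z.
  At Z: go left to A.
    At A: go left to B.
      At B: go left to N.
        At N: go left to D.
          At D: no left child.
          Visit D.
          At D: go right to U.
            U is a leaf — visit U.
        Visit N.
        At N: no right child.
      Visit B.
      At B: no right child.
    Visit A.
    At A: no right child.
  Visit Z.
  At Z: go right to E.
    At E: go left to L.
      L is a leaf — visit L.
    Visit E.
    At E: no right child.
Visit J.
At J: no right child.

D, U, N, B, A, Z, L, E, J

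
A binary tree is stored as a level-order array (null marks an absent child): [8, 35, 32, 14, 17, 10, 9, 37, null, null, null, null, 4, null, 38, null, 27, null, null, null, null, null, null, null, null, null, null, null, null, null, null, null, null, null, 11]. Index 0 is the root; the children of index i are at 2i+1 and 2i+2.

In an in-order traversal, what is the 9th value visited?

4

In-order visits the left subtree, then the node, then the right subtree.
At 8: go left to 35.
  At 35: go left to 14.
    At 14: go left to 37.
      At 37: no left child.
      Visit 37.
      At 37: go right to 27.
        At 27: no left child.
        Visit 27.
        At 27: go right to 11.
          11 is a leaf — visit 11.
    Visit 14.
    At 14: no right child.
  Visit 35.
  At 35: go right to 17.
    17 is a leaf — visit 17.
Visit 8.
At 8: go right to 32.
  At 32: go left to 10.
    At 10: no left child.
    Visit 10.
    At 10: go right to 4.
      4 is a leaf — visit 4.
  Visit 32.
  At 32: go right to 9.
    At 9: no left child.
    Visit 9.
    At 9: go right to 38.
      38 is a leaf — visit 38.
Full in-order sequence: 37, 27, 11, 14, 35, 17, 8, 10, 4, 32, 9, 38.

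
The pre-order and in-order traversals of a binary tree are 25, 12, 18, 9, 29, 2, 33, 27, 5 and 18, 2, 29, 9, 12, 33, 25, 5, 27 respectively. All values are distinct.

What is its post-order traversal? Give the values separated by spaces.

2 29 9 18 33 12 5 27 25

The first element of pre-order is the root; it splits in-order into left and right subtrees.
Root 25: left subtree has 6 nodes {18, 2, 29, 9, 12, 33}, right has 2 {5, 27}.
  Root 12: left subtree has 4 nodes {18, 2, 29, 9}, right has 1 {33}.
    Root 18: left subtree has 0 nodes { }, right has 3 {2, 29, 9}.
      Root 9: left subtree has 2 nodes {2, 29}, right has 0 { }.
        Root 29: left subtree has 1 node {2}, right has 0 { }.
  Root 27: left subtree has 1 node {5}, right has 0 { }.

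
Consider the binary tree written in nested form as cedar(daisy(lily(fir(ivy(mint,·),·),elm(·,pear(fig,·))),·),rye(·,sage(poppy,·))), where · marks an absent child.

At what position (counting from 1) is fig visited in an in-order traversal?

In-order visits the left subtree, then the node, then the right subtree.
At cedar: go left to daisy.
  At daisy: go left to lily.
    At lily: go left to fir.
      At fir: go left to ivy.
        At ivy: go left to mint.
          mint is a leaf — visit mint.
        Visit ivy.
        At ivy: no right child.
      Visit fir.
      At fir: no right child.
    Visit lily.
    At lily: go right to elm.
      At elm: no left child.
      Visit elm.
      At elm: go right to pear.
        At pear: go left to fig.
          fig is a leaf — visit fig.
        Visit pear.
        At pear: no right child.
  Visit daisy.
  At daisy: no right child.
Visit cedar.
At cedar: go right to rye.
  At rye: no left child.
  Visit rye.
  At rye: go right to sage.
    At sage: go left to poppy.
      poppy is a leaf — visit poppy.
    Visit sage.
    At sage: no right child.
Full in-order sequence: mint, ivy, fir, lily, elm, fig, pear, daisy, cedar, rye, poppy, sage.

6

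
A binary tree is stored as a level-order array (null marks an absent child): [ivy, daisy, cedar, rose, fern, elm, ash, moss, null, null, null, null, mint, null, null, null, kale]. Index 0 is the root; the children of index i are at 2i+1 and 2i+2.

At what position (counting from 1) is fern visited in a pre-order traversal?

Pre-order visits the node, then its left subtree, then its right subtree.
Visit ivy.
At ivy: go left to daisy.
  Visit daisy.
  At daisy: go left to rose.
    Visit rose.
    At rose: go left to moss.
      Visit moss.
      At moss: no left child.
      At moss: go right to kale.
        kale is a leaf — visit kale.
    At rose: no right child.
  At daisy: go right to fern.
    fern is a leaf — visit fern.
At ivy: go right to cedar.
  Visit cedar.
  At cedar: go left to elm.
    Visit elm.
    At elm: no left child.
    At elm: go right to mint.
      mint is a leaf — visit mint.
  At cedar: go right to ash.
    ash is a leaf — visit ash.
Full pre-order sequence: ivy, daisy, rose, moss, kale, fern, cedar, elm, mint, ash.

6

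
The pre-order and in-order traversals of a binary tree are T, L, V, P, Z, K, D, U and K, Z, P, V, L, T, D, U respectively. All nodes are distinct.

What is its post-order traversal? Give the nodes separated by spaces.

The first element of pre-order is the root; it splits in-order into left and right subtrees.
Root T: left subtree has 5 nodes {K, Z, P, V, L}, right has 2 {D, U}.
  Root L: left subtree has 4 nodes {K, Z, P, V}, right has 0 { }.
    Root V: left subtree has 3 nodes {K, Z, P}, right has 0 { }.
      Root P: left subtree has 2 nodes {K, Z}, right has 0 { }.
        Root Z: left subtree has 1 node {K}, right has 0 { }.
  Root D: left subtree has 0 nodes { }, right has 1 {U}.

K Z P V L U D T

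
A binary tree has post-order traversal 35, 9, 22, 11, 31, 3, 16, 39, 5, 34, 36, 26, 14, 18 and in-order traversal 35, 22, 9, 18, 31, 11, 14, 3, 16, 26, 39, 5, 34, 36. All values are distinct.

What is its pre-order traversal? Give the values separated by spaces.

The last element of post-order is the root; it splits in-order into left and right subtrees.
Root 18: left subtree has 3 nodes {35, 22, 9}, right has 10 {31, 11, 14, 3, 16, 26, 39, 5, 34, 36}.
  Root 22: left subtree has 1 node {35}, right has 1 {9}.
  Root 14: left subtree has 2 nodes {31, 11}, right has 7 {3, 16, 26, 39, 5, 34, 36}.
    Root 31: left subtree has 0 nodes { }, right has 1 {11}.
    Root 26: left subtree has 2 nodes {3, 16}, right has 4 {39, 5, 34, 36}.
      Root 16: left subtree has 1 node {3}, right has 0 { }.
      Root 36: left subtree has 3 nodes {39, 5, 34}, right has 0 { }.
        Root 34: left subtree has 2 nodes {39, 5}, right has 0 { }.
          Root 5: left subtree has 1 node {39}, right has 0 { }.

18 22 35 9 14 31 11 26 16 3 36 34 5 39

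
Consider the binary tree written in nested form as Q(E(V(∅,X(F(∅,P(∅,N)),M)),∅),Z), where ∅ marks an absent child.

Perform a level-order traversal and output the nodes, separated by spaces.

Q E Z V X F M P N

Level-order visits nodes level by level from the root, left to right within each level.
Level 0: Q
Level 1: E, Z
Level 2: V
Level 3: X
Level 4: F, M
Level 5: P
Level 6: N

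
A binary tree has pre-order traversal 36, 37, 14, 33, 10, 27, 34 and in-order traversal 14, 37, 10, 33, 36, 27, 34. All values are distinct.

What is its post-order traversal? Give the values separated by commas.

The first element of pre-order is the root; it splits in-order into left and right subtrees.
Root 36: left subtree has 4 nodes {14, 37, 10, 33}, right has 2 {27, 34}.
  Root 37: left subtree has 1 node {14}, right has 2 {10, 33}.
    Root 33: left subtree has 1 node {10}, right has 0 { }.
  Root 27: left subtree has 0 nodes { }, right has 1 {34}.

14, 10, 33, 37, 34, 27, 36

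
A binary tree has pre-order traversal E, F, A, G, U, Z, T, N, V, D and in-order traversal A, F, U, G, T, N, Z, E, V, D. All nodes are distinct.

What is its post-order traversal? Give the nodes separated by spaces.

The first element of pre-order is the root; it splits in-order into left and right subtrees.
Root E: left subtree has 7 nodes {A, F, U, G, T, N, Z}, right has 2 {V, D}.
  Root F: left subtree has 1 node {A}, right has 5 {U, G, T, N, Z}.
    Root G: left subtree has 1 node {U}, right has 3 {T, N, Z}.
      Root Z: left subtree has 2 nodes {T, N}, right has 0 { }.
        Root T: left subtree has 0 nodes { }, right has 1 {N}.
  Root V: left subtree has 0 nodes { }, right has 1 {D}.

A U N T Z G F D V E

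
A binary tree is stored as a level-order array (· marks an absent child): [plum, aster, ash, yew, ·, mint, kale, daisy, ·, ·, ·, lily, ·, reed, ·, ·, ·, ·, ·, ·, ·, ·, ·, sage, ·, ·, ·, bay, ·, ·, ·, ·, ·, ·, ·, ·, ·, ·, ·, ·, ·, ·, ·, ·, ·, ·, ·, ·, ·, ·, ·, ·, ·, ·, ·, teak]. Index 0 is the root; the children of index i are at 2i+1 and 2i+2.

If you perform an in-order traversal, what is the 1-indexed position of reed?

In-order visits the left subtree, then the node, then the right subtree.
At plum: go left to aster.
  At aster: go left to yew.
    At yew: go left to daisy.
      daisy is a leaf — visit daisy.
    Visit yew.
    At yew: no right child.
  Visit aster.
  At aster: no right child.
Visit plum.
At plum: go right to ash.
  At ash: go left to mint.
    At mint: go left to lily.
      At lily: go left to sage.
        sage is a leaf — visit sage.
      Visit lily.
      At lily: no right child.
    Visit mint.
    At mint: no right child.
  Visit ash.
  At ash: go right to kale.
    At kale: go left to reed.
      At reed: go left to bay.
        At bay: go left to teak.
          teak is a leaf — visit teak.
        Visit bay.
        At bay: no right child.
      Visit reed.
      At reed: no right child.
    Visit kale.
    At kale: no right child.
Full in-order sequence: daisy, yew, aster, plum, sage, lily, mint, ash, teak, bay, reed, kale.

11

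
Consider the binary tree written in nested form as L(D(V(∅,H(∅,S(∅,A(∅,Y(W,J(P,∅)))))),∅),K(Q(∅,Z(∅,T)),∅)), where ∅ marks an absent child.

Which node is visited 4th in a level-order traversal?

Level-order visits nodes level by level from the root, left to right within each level.
Level 0: L
Level 1: D, K
Level 2: V, Q
Level 3: H, Z
Level 4: S, T
Level 5: A
Level 6: Y
Level 7: W, J
Level 8: P
Full level-order sequence: L, D, K, V, Q, H, Z, S, T, A, Y, W, J, P.

V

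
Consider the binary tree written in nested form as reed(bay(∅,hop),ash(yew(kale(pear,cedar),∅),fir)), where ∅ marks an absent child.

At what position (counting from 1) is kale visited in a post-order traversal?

Post-order visits the left subtree, then the right subtree, then the node.
At reed: go left to bay.
  At bay: no left child.
  At bay: go right to hop.
    hop is a leaf — visit hop.
  Visit bay.
At reed: go right to ash.
  At ash: go left to yew.
    At yew: go left to kale.
      At kale: go left to pear.
        pear is a leaf — visit pear.
      At kale: go right to cedar.
        cedar is a leaf — visit cedar.
      Visit kale.
    At yew: no right child.
    Visit yew.
  At ash: go right to fir.
    fir is a leaf — visit fir.
  Visit ash.
Visit reed.
Full post-order sequence: hop, bay, pear, cedar, kale, yew, fir, ash, reed.

5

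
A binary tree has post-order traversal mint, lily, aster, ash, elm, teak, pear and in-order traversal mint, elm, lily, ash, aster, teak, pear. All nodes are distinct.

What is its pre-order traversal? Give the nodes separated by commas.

The last element of post-order is the root; it splits in-order into left and right subtrees.
Root pear: left subtree has 6 nodes {mint, elm, lily, ash, aster, teak}, right has 0 { }.
  Root teak: left subtree has 5 nodes {mint, elm, lily, ash, aster}, right has 0 { }.
    Root elm: left subtree has 1 node {mint}, right has 3 {lily, ash, aster}.
      Root ash: left subtree has 1 node {lily}, right has 1 {aster}.

pear, teak, elm, mint, ash, lily, aster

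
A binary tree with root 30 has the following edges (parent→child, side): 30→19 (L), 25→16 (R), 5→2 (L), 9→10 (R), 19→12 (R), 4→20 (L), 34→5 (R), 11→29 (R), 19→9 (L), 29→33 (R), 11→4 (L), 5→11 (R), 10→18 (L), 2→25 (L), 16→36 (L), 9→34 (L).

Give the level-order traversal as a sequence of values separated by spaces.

Level-order visits nodes level by level from the root, left to right within each level.
Level 0: 30
Level 1: 19
Level 2: 9, 12
Level 3: 34, 10
Level 4: 5, 18
Level 5: 2, 11
Level 6: 25, 4, 29
Level 7: 16, 20, 33
Level 8: 36

30 19 9 12 34 10 5 18 2 11 25 4 29 16 20 33 36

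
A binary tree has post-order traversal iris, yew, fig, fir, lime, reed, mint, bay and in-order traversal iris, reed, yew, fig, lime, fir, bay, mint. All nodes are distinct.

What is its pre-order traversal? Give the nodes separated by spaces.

The last element of post-order is the root; it splits in-order into left and right subtrees.
Root bay: left subtree has 6 nodes {iris, reed, yew, fig, lime, fir}, right has 1 {mint}.
  Root reed: left subtree has 1 node {iris}, right has 4 {yew, fig, lime, fir}.
    Root lime: left subtree has 2 nodes {yew, fig}, right has 1 {fir}.
      Root fig: left subtree has 1 node {yew}, right has 0 { }.

bay reed iris lime fig yew fir mint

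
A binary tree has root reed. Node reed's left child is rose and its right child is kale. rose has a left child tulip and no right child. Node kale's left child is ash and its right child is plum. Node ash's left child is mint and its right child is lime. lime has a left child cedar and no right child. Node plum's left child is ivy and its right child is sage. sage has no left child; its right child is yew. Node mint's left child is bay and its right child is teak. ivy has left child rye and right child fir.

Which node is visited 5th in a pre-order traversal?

ash

Pre-order visits the node, then its left subtree, then its right subtree.
Visit reed.
At reed: go left to rose.
  Visit rose.
  At rose: go left to tulip.
    tulip is a leaf — visit tulip.
  At rose: no right child.
At reed: go right to kale.
  Visit kale.
  At kale: go left to ash.
    Visit ash.
    At ash: go left to mint.
      Visit mint.
      At mint: go left to bay.
        bay is a leaf — visit bay.
      At mint: go right to teak.
        teak is a leaf — visit teak.
    At ash: go right to lime.
      Visit lime.
      At lime: go left to cedar.
        cedar is a leaf — visit cedar.
      At lime: no right child.
  At kale: go right to plum.
    Visit plum.
    At plum: go left to ivy.
      Visit ivy.
      At ivy: go left to rye.
        rye is a leaf — visit rye.
      At ivy: go right to fir.
        fir is a leaf — visit fir.
    At plum: go right to sage.
      Visit sage.
      At sage: no left child.
      At sage: go right to yew.
        yew is a leaf — visit yew.
Full pre-order sequence: reed, rose, tulip, kale, ash, mint, bay, teak, lime, cedar, plum, ivy, rye, fir, sage, yew.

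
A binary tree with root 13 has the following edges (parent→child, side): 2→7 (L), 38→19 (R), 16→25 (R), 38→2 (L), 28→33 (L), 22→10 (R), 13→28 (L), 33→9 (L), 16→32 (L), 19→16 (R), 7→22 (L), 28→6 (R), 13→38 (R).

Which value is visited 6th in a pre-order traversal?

38

Pre-order visits the node, then its left subtree, then its right subtree.
Visit 13.
At 13: go left to 28.
  Visit 28.
  At 28: go left to 33.
    Visit 33.
    At 33: go left to 9.
      9 is a leaf — visit 9.
    At 33: no right child.
  At 28: go right to 6.
    6 is a leaf — visit 6.
At 13: go right to 38.
  Visit 38.
  At 38: go left to 2.
    Visit 2.
    At 2: go left to 7.
      Visit 7.
      At 7: go left to 22.
        Visit 22.
        At 22: no left child.
        At 22: go right to 10.
          10 is a leaf — visit 10.
      At 7: no right child.
    At 2: no right child.
  At 38: go right to 19.
    Visit 19.
    At 19: no left child.
    At 19: go right to 16.
      Visit 16.
      At 16: go left to 32.
        32 is a leaf — visit 32.
      At 16: go right to 25.
        25 is a leaf — visit 25.
Full pre-order sequence: 13, 28, 33, 9, 6, 38, 2, 7, 22, 10, 19, 16, 32, 25.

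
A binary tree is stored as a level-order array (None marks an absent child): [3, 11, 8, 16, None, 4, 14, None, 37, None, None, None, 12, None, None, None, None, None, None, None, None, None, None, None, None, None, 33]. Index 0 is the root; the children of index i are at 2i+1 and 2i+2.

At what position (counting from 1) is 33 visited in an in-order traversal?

7

In-order visits the left subtree, then the node, then the right subtree.
At 3: go left to 11.
  At 11: go left to 16.
    At 16: no left child.
    Visit 16.
    At 16: go right to 37.
      37 is a leaf — visit 37.
  Visit 11.
  At 11: no right child.
Visit 3.
At 3: go right to 8.
  At 8: go left to 4.
    At 4: no left child.
    Visit 4.
    At 4: go right to 12.
      At 12: no left child.
      Visit 12.
      At 12: go right to 33.
        33 is a leaf — visit 33.
  Visit 8.
  At 8: go right to 14.
    14 is a leaf — visit 14.
Full in-order sequence: 16, 37, 11, 3, 4, 12, 33, 8, 14.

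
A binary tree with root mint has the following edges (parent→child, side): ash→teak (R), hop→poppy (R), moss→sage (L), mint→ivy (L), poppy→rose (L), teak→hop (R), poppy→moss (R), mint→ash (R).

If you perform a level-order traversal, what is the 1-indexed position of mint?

1

Level-order visits nodes level by level from the root, left to right within each level.
Level 0: mint
Level 1: ivy, ash
Level 2: teak
Level 3: hop
Level 4: poppy
Level 5: rose, moss
Level 6: sage
Full level-order sequence: mint, ivy, ash, teak, hop, poppy, rose, moss, sage.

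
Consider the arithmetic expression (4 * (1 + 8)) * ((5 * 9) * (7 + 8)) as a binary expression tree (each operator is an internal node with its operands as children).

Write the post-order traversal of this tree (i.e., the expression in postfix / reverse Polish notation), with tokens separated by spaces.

Post-order on an expression tree gives postfix notation: for each operator, emit left operand, right operand, then the operator.

4 1 8 + * 5 9 * 7 8 + * *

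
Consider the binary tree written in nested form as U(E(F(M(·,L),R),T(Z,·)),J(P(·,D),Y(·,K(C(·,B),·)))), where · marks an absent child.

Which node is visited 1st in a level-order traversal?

U

Level-order visits nodes level by level from the root, left to right within each level.
Level 0: U
Level 1: E, J
Level 2: F, T, P, Y
Level 3: M, R, Z, D, K
Level 4: L, C
Level 5: B
Full level-order sequence: U, E, J, F, T, P, Y, M, R, Z, D, K, L, C, B.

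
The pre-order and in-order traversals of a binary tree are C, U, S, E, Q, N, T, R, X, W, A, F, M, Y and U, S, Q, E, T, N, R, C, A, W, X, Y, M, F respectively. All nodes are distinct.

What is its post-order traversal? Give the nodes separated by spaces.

Q T R N E S U A W Y M F X C

The first element of pre-order is the root; it splits in-order into left and right subtrees.
Root C: left subtree has 7 nodes {U, S, Q, E, T, N, R}, right has 6 {A, W, X, Y, M, F}.
  Root U: left subtree has 0 nodes { }, right has 6 {S, Q, E, T, N, R}.
    Root S: left subtree has 0 nodes { }, right has 5 {Q, E, T, N, R}.
      Root E: left subtree has 1 node {Q}, right has 3 {T, N, R}.
        Root N: left subtree has 1 node {T}, right has 1 {R}.
  Root X: left subtree has 2 nodes {A, W}, right has 3 {Y, M, F}.
    Root W: left subtree has 1 node {A}, right has 0 { }.
    Root F: left subtree has 2 nodes {Y, M}, right has 0 { }.
      Root M: left subtree has 1 node {Y}, right has 0 { }.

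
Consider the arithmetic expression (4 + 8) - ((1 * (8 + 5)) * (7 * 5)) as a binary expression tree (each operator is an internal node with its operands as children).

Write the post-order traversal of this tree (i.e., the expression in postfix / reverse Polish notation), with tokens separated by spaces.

4 8 + 1 8 5 + * 7 5 * * -

Post-order on an expression tree gives postfix notation: for each operator, emit left operand, right operand, then the operator.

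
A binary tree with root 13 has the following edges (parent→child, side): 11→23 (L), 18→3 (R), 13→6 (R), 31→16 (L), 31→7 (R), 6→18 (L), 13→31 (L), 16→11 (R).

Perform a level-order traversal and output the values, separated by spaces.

13 31 6 16 7 18 11 3 23

Level-order visits nodes level by level from the root, left to right within each level.
Level 0: 13
Level 1: 31, 6
Level 2: 16, 7, 18
Level 3: 11, 3
Level 4: 23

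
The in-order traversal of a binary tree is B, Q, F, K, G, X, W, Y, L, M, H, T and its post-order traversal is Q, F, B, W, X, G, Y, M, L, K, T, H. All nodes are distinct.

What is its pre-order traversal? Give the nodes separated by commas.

The last element of post-order is the root; it splits in-order into left and right subtrees.
Root H: left subtree has 10 nodes {B, Q, F, K, G, X, W, Y, L, M}, right has 1 {T}.
  Root K: left subtree has 3 nodes {B, Q, F}, right has 6 {G, X, W, Y, L, M}.
    Root B: left subtree has 0 nodes { }, right has 2 {Q, F}.
      Root F: left subtree has 1 node {Q}, right has 0 { }.
    Root L: left subtree has 4 nodes {G, X, W, Y}, right has 1 {M}.
      Root Y: left subtree has 3 nodes {G, X, W}, right has 0 { }.
        Root G: left subtree has 0 nodes { }, right has 2 {X, W}.
          Root X: left subtree has 0 nodes { }, right has 1 {W}.

H, K, B, F, Q, L, Y, G, X, W, M, T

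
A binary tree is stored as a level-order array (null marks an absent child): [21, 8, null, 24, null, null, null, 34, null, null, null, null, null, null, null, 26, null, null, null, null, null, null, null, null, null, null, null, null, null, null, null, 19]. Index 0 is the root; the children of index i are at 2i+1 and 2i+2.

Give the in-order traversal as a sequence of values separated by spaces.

In-order visits the left subtree, then the node, then the right subtree.
At 21: go left to 8.
  At 8: go left to 24.
    At 24: go left to 34.
      At 34: go left to 26.
        At 26: go left to 19.
          19 is a leaf — visit 19.
        Visit 26.
        At 26: no right child.
      Visit 34.
      At 34: no right child.
    Visit 24.
    At 24: no right child.
  Visit 8.
  At 8: no right child.
Visit 21.
At 21: no right child.

19 26 34 24 8 21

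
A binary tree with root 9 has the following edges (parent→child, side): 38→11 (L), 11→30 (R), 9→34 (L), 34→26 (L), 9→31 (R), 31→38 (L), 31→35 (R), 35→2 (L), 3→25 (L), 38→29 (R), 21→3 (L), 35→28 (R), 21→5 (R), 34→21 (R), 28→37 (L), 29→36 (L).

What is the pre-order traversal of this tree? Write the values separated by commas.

9, 34, 26, 21, 3, 25, 5, 31, 38, 11, 30, 29, 36, 35, 2, 28, 37

Pre-order visits the node, then its left subtree, then its right subtree.
Visit 9.
At 9: go left to 34.
  Visit 34.
  At 34: go left to 26.
    26 is a leaf — visit 26.
  At 34: go right to 21.
    Visit 21.
    At 21: go left to 3.
      Visit 3.
      At 3: go left to 25.
        25 is a leaf — visit 25.
      At 3: no right child.
    At 21: go right to 5.
      5 is a leaf — visit 5.
At 9: go right to 31.
  Visit 31.
  At 31: go left to 38.
    Visit 38.
    At 38: go left to 11.
      Visit 11.
      At 11: no left child.
      At 11: go right to 30.
        30 is a leaf — visit 30.
    At 38: go right to 29.
      Visit 29.
      At 29: go left to 36.
        36 is a leaf — visit 36.
      At 29: no right child.
  At 31: go right to 35.
    Visit 35.
    At 35: go left to 2.
      2 is a leaf — visit 2.
    At 35: go right to 28.
      Visit 28.
      At 28: go left to 37.
        37 is a leaf — visit 37.
      At 28: no right child.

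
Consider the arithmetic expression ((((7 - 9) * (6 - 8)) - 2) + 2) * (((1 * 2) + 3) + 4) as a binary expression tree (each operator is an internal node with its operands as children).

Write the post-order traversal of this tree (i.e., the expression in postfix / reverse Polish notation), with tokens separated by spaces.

7 9 - 6 8 - * 2 - 2 + 1 2 * 3 + 4 + *

Post-order on an expression tree gives postfix notation: for each operator, emit left operand, right operand, then the operator.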